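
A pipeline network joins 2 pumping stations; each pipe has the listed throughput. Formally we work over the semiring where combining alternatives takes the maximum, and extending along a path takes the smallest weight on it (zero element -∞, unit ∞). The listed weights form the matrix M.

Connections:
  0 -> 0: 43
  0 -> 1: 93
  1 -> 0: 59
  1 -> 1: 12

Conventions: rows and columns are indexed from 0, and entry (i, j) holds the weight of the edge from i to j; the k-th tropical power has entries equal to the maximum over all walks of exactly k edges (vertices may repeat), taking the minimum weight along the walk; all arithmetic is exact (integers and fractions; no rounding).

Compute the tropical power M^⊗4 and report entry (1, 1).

M^⊗2:
  [59, 43]
  [43, 59]
M^⊗3:
  [43, 59]
  [59, 43]
M^⊗4:
  [59, 43]
  [43, 59]
Key observation: the optimum is the walk 1->0->1->0->1, with weight 59 min 93 min 59 min 93 = 59.
Optimal value attained by: walk 1->0->1->0->1.
Answer: (M^⊗4)[1][1] = 59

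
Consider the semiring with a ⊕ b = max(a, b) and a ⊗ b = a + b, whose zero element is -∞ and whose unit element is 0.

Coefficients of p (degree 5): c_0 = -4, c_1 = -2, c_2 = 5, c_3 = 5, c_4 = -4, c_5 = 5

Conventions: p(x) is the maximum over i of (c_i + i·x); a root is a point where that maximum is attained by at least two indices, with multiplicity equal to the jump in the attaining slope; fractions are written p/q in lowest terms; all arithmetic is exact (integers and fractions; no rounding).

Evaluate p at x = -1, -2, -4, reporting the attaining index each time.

p(-1) = max(-4+0·(-1)=-4, -2+1·(-1)=-3, 5+2·(-1)=3, 5+3·(-1)=2, -4+4·(-1)=-8, 5+5·(-1)=0) = 3 (attained by i=2)
p(-2) = max(-4+0·(-2)=-4, -2+1·(-2)=-4, 5+2·(-2)=1, 5+3·(-2)=-1, -4+4·(-2)=-12, 5+5·(-2)=-5) = 1 (attained by i=2)
p(-4) = max(-4+0·(-4)=-4, -2+1·(-4)=-6, 5+2·(-4)=-3, 5+3·(-4)=-7, -4+4·(-4)=-20, 5+5·(-4)=-15) = -3 (attained by i=2)
Answer: p(-1) = 3; p(-2) = 1; p(-4) = -3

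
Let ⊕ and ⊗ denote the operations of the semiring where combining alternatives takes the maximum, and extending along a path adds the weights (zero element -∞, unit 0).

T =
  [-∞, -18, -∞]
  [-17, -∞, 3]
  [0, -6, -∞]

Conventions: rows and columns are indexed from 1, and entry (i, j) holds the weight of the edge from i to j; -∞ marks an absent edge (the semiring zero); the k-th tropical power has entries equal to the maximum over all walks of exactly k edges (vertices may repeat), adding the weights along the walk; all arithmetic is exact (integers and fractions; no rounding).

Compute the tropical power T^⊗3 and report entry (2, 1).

T^⊗2:
  [-35, -∞, -15]
  [3, -3, -∞]
  [-23, -18, -3]
T^⊗3:
  [-15, -21, -∞]
  [-20, -15, 0]
  [-3, -9, -15]
Key observation: the optimum is the walk 2->3->2->1, with weight 3 + (-6) + (-17) = -20.
Optimal value attained by: walk 2->3->2->1.
Answer: (T^⊗3)[2][1] = -20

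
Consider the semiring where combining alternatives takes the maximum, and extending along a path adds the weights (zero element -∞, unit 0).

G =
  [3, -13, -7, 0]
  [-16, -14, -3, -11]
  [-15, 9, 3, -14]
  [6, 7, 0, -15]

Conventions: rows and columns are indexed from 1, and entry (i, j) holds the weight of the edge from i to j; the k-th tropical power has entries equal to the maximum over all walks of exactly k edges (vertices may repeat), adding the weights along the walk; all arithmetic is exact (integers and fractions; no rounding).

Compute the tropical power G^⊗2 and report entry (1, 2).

G^⊗2:
  [6, 7, 0, 3]
  [-5, 6, 0, -16]
  [-7, 12, 6, -2]
  [9, 9, 4, 6]
Key observation: the optimum is the walk 1->4->2, with weight 0 + 7 = 7.
Optimal value attained by: walk 1->4->2.
Answer: (G^⊗2)[1][2] = 7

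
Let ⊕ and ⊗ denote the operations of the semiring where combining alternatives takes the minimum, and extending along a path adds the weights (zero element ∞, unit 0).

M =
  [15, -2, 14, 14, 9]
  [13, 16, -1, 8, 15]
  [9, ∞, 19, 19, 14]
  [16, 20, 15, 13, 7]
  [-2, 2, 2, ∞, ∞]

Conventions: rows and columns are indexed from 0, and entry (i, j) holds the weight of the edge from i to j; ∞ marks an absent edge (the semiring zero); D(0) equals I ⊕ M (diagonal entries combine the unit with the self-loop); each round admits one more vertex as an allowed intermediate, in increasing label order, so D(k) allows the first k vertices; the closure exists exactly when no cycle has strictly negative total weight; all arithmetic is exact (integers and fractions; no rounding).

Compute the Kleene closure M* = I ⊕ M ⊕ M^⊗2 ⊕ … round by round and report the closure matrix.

D(0):
  [0, -2, 14, 14, 9]
  [13, 0, -1, 8, 15]
  [9, ∞, 0, 19, 14]
  [16, 20, 15, 0, 7]
  [-2, 2, 2, ∞, 0]
D(1):
  [0, -2, 14, 14, 9]
  [13, 0, -1, 8, 15]
  [9, 7, 0, 19, 14]
  [16, 14, 15, 0, 7]
  [-2, -4, 2, 12, 0]
D(2):
  [0, -2, -3, 6, 9]
  [13, 0, -1, 8, 15]
  [9, 7, 0, 15, 14]
  [16, 14, 13, 0, 7]
  [-2, -4, -5, 4, 0]
D(3):
  [0, -2, -3, 6, 9]
  [8, 0, -1, 8, 13]
  [9, 7, 0, 15, 14]
  [16, 14, 13, 0, 7]
  [-2, -4, -5, 4, 0]
D(4):
  [0, -2, -3, 6, 9]
  [8, 0, -1, 8, 13]
  [9, 7, 0, 15, 14]
  [16, 14, 13, 0, 7]
  [-2, -4, -5, 4, 0]
D(5):
  [0, -2, -3, 6, 9]
  [8, 0, -1, 8, 13]
  [9, 7, 0, 15, 14]
  [5, 3, 2, 0, 7]
  [-2, -4, -5, 4, 0]
Answer: M* = [[0, -2, -3, 6, 9], [8, 0, -1, 8, 13], [9, 7, 0, 15, 14], [5, 3, 2, 0, 7], [-2, -4, -5, 4, 0]]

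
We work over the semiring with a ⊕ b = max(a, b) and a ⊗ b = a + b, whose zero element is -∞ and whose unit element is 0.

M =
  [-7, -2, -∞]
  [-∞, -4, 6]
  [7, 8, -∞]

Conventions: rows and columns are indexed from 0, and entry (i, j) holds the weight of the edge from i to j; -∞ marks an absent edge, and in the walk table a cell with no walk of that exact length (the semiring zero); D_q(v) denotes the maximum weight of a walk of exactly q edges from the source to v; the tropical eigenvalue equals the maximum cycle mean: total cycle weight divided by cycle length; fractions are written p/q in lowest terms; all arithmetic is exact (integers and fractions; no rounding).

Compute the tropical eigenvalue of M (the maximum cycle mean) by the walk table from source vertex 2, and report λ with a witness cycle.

q=0: [-∞, -∞, 0]
q=1: [7, 8, -∞]
q=2: [0, 5, 14]
q=3: [21, 22, 11]
Optimal cycle mean attained by: cycle 1->2->1, total 6 + 8, length 2.
Answer: λ = 7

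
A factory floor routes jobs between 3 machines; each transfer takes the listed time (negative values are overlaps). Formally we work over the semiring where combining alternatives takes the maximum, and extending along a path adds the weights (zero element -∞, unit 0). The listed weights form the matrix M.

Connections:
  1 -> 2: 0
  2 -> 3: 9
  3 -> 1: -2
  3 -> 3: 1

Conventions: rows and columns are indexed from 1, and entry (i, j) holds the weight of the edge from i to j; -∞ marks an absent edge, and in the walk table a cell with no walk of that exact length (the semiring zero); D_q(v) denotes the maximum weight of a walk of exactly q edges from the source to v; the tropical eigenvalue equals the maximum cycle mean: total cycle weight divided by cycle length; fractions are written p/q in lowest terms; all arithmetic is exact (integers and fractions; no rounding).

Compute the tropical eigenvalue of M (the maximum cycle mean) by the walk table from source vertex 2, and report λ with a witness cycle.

q=0: [-∞, 0, -∞]
q=1: [-∞, -∞, 9]
q=2: [7, -∞, 10]
q=3: [8, 7, 11]
Optimal cycle mean attained by: cycle 1->2->3->1, total 0 + 9 + (-2), length 3.
Answer: λ = 7/3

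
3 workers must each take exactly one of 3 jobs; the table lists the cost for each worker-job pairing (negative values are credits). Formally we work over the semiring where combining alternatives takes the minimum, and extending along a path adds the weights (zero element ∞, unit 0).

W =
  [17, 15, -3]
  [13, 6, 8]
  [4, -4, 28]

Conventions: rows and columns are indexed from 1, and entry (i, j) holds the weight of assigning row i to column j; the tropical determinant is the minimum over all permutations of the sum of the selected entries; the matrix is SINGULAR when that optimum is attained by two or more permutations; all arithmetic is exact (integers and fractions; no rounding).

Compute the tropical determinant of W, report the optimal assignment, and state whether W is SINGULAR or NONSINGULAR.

σ = (1, 2, 3): 17 + 6 + 28 = 51
σ = (1, 3, 2): 17 + 8 + (-4) = 21
σ = (2, 1, 3): 15 + 13 + 28 = 56
σ = (2, 3, 1): 15 + 8 + 4 = 27
σ = (3, 1, 2): (-3) + 13 + (-4) = 6
σ = (3, 2, 1): (-3) + 6 + 4 = 7
Optimal value attained by: σ = (3, 1, 2).
Answer: det⊕(W) = 6; verdict: NONSINGULAR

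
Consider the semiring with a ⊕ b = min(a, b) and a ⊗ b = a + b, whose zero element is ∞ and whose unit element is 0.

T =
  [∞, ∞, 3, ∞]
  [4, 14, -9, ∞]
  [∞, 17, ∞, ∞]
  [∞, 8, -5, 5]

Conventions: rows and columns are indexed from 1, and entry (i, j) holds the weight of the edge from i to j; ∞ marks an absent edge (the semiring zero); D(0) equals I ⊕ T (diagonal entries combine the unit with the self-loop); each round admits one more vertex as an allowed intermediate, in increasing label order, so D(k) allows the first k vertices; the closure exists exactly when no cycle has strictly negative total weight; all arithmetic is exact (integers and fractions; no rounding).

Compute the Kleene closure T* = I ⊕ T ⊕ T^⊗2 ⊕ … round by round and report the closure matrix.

D(0):
  [0, ∞, 3, ∞]
  [4, 0, -9, ∞]
  [∞, 17, 0, ∞]
  [∞, 8, -5, 0]
D(1):
  [0, ∞, 3, ∞]
  [4, 0, -9, ∞]
  [∞, 17, 0, ∞]
  [∞, 8, -5, 0]
D(2):
  [0, ∞, 3, ∞]
  [4, 0, -9, ∞]
  [21, 17, 0, ∞]
  [12, 8, -5, 0]
D(3):
  [0, 20, 3, ∞]
  [4, 0, -9, ∞]
  [21, 17, 0, ∞]
  [12, 8, -5, 0]
D(4):
  [0, 20, 3, ∞]
  [4, 0, -9, ∞]
  [21, 17, 0, ∞]
  [12, 8, -5, 0]
Answer: T* = [[0, 20, 3, ∞], [4, 0, -9, ∞], [21, 17, 0, ∞], [12, 8, -5, 0]]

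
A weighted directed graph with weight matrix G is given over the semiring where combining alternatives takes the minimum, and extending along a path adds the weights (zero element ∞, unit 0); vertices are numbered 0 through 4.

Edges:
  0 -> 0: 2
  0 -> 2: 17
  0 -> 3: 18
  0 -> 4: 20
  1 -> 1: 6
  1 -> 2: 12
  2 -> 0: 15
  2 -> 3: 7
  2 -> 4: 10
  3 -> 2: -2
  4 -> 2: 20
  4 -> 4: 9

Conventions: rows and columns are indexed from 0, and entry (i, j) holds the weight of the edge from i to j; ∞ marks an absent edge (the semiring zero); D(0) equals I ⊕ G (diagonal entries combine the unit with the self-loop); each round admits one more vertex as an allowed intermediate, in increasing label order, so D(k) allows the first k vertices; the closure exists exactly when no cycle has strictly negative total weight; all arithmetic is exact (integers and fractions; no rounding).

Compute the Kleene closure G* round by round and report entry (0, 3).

D(0):
  [0, ∞, 17, 18, 20]
  [∞, 0, 12, ∞, ∞]
  [15, ∞, 0, 7, 10]
  [∞, ∞, -2, 0, ∞]
  [∞, ∞, 20, ∞, 0]
D(1):
  [0, ∞, 17, 18, 20]
  [∞, 0, 12, ∞, ∞]
  [15, ∞, 0, 7, 10]
  [∞, ∞, -2, 0, ∞]
  [∞, ∞, 20, ∞, 0]
D(2):
  [0, ∞, 17, 18, 20]
  [∞, 0, 12, ∞, ∞]
  [15, ∞, 0, 7, 10]
  [∞, ∞, -2, 0, ∞]
  [∞, ∞, 20, ∞, 0]
D(3):
  [0, ∞, 17, 18, 20]
  [27, 0, 12, 19, 22]
  [15, ∞, 0, 7, 10]
  [13, ∞, -2, 0, 8]
  [35, ∞, 20, 27, 0]
D(4):
  [0, ∞, 16, 18, 20]
  [27, 0, 12, 19, 22]
  [15, ∞, 0, 7, 10]
  [13, ∞, -2, 0, 8]
  [35, ∞, 20, 27, 0]
D(5):
  [0, ∞, 16, 18, 20]
  [27, 0, 12, 19, 22]
  [15, ∞, 0, 7, 10]
  [13, ∞, -2, 0, 8]
  [35, ∞, 20, 27, 0]
Answer: G*[0][3] = 18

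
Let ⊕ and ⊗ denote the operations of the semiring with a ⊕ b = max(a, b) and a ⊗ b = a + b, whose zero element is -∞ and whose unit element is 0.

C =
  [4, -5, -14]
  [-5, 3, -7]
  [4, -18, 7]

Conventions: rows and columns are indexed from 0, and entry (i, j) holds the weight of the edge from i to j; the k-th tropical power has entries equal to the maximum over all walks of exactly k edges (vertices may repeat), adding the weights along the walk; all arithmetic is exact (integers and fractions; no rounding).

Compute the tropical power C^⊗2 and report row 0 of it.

C^⊗2:
  [8, -1, -7]
  [-1, 6, 0]
  [11, -1, 14]
Answer: row 0 of C^⊗2 = [8, -1, -7]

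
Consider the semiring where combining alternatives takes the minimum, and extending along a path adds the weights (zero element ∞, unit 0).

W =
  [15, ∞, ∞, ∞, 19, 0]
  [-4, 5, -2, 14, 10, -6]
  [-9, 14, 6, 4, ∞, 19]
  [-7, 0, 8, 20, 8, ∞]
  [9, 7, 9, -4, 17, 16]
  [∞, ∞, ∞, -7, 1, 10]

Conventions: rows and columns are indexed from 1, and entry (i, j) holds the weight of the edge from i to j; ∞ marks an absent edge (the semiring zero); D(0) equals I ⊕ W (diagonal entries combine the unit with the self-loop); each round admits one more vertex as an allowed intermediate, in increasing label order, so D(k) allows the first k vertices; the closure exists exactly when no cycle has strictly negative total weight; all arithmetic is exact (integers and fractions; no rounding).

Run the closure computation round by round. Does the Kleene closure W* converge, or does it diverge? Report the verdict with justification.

D(0):
  [0, ∞, ∞, ∞, 19, 0]
  [-4, 0, -2, 14, 10, -6]
  [-9, 14, 0, 4, ∞, 19]
  [-7, 0, 8, 0, 8, ∞]
  [9, 7, 9, -4, 0, 16]
  [∞, ∞, ∞, -7, 1, 0]
D(1):
  [0, ∞, ∞, ∞, 19, 0]
  [-4, 0, -2, 14, 10, -6]
  [-9, 14, 0, 4, 10, -9]
  [-7, 0, 8, 0, 8, -7]
  [9, 7, 9, -4, 0, 9]
  [∞, ∞, ∞, -7, 1, 0]
D(2):
  [0, ∞, ∞, ∞, 19, 0]
  [-4, 0, -2, 14, 10, -6]
  [-9, 14, 0, 4, 10, -9]
  [-7, 0, -2, 0, 8, -7]
  [3, 7, 5, -4, 0, 1]
  [∞, ∞, ∞, -7, 1, 0]
D(3):
  [0, ∞, ∞, ∞, 19, 0]
  [-11, 0, -2, 2, 8, -11]
  [-9, 14, 0, 4, 10, -9]
  [-11, 0, -2, 0, 8, -11]
  [-4, 7, 5, -4, 0, -4]
  [∞, ∞, ∞, -7, 1, 0]
Detection: at round 4, diagonal entry (6, 6) turns strictly negative.
Key observation: the cycle 6->4->1->6 has total weight (-7) + (-7) + 0, which is strictly negative.
Answer: DIVERGES — negative cycle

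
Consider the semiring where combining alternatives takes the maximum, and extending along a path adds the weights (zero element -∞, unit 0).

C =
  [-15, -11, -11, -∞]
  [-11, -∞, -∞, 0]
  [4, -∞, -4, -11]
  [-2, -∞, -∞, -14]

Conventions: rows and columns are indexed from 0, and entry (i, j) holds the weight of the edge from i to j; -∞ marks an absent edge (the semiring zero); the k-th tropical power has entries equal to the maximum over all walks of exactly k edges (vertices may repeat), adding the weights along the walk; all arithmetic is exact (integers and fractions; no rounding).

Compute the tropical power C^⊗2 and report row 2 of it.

C^⊗2:
  [-7, -26, -15, -11]
  [-2, -22, -22, -14]
  [0, -7, -7, -15]
  [-16, -13, -13, -28]
Answer: row 2 of C^⊗2 = [0, -7, -7, -15]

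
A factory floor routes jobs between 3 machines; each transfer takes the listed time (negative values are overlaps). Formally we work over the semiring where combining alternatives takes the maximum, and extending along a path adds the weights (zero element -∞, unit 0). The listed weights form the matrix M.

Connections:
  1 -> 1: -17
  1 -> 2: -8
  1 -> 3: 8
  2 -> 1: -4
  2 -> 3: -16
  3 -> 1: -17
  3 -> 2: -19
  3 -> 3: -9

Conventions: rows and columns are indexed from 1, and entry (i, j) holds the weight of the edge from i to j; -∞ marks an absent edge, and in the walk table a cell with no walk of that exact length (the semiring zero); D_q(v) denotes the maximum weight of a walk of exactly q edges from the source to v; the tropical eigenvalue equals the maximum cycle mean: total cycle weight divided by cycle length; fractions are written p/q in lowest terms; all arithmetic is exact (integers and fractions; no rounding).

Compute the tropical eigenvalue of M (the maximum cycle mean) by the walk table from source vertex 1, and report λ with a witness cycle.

q=0: [0, -∞, -∞]
q=1: [-17, -8, 8]
q=2: [-9, -11, -1]
q=3: [-15, -17, -1]
Optimal cycle mean attained by: cycle 1->3->1, total 8 + (-17), length 2.
Answer: λ = -9/2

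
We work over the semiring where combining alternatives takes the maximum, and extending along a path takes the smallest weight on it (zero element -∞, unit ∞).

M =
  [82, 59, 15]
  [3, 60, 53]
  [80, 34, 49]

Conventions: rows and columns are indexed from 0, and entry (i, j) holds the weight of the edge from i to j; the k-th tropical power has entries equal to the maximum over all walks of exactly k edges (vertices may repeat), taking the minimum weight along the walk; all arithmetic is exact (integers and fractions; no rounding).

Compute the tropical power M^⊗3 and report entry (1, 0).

M^⊗2:
  [82, 59, 53]
  [53, 60, 53]
  [80, 59, 49]
M^⊗3:
  [82, 59, 53]
  [53, 60, 53]
  [80, 59, 53]
Key observation: the optimum is the walk 1->1->2->0, with weight 60 min 53 min 80 = 53.
Optimal value attained by: walk 1->1->2->0.
Answer: (M^⊗3)[1][0] = 53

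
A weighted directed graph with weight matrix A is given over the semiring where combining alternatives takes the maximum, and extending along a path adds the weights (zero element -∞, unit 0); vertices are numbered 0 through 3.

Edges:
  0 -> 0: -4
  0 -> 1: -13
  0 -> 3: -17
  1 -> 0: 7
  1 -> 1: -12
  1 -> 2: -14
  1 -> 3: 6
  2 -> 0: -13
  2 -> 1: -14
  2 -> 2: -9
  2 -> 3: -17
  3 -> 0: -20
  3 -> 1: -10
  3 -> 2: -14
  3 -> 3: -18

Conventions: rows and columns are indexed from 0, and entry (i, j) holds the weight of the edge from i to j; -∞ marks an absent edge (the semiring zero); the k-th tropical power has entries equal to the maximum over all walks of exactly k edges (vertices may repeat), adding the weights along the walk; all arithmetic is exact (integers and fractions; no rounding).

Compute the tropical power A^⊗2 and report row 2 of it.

A^⊗2:
  [-6, -17, -27, -7]
  [3, -4, -8, -6]
  [-7, -23, -18, -8]
  [-3, -22, -23, -4]
Answer: row 2 of A^⊗2 = [-7, -23, -18, -8]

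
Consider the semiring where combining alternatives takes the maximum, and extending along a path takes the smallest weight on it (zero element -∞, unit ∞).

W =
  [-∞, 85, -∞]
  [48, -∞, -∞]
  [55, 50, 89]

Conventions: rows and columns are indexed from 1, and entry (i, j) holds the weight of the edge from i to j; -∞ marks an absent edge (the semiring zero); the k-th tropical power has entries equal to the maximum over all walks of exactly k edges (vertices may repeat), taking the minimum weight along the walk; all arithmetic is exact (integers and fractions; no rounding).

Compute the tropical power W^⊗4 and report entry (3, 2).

W^⊗2:
  [48, -∞, -∞]
  [-∞, 48, -∞]
  [55, 55, 89]
W^⊗3:
  [-∞, 48, -∞]
  [48, -∞, -∞]
  [55, 55, 89]
W^⊗4:
  [48, -∞, -∞]
  [-∞, 48, -∞]
  [55, 55, 89]
Key observation: the optimum is the walk 3->3->3->1->2, with weight 89 min 89 min 55 min 85 = 55.
Optimal value attained by: walk 3->3->3->1->2.
Answer: (W^⊗4)[3][2] = 55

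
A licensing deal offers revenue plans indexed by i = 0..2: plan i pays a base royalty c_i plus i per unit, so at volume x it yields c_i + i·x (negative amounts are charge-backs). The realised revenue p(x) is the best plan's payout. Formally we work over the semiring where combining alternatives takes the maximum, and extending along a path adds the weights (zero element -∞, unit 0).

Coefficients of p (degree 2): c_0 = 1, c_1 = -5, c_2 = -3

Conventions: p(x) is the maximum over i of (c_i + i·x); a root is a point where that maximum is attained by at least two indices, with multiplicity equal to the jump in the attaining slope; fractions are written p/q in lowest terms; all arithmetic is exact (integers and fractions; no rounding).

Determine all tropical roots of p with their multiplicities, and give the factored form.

hull edge (i=0, c=1) to (i=2, c=-3): slope -2, span 2
Factored form: p(x) = -3 ⊗ (x ⊕ 2) ⊗ (x ⊕ 2)
Answer: roots = 2 (mult 2)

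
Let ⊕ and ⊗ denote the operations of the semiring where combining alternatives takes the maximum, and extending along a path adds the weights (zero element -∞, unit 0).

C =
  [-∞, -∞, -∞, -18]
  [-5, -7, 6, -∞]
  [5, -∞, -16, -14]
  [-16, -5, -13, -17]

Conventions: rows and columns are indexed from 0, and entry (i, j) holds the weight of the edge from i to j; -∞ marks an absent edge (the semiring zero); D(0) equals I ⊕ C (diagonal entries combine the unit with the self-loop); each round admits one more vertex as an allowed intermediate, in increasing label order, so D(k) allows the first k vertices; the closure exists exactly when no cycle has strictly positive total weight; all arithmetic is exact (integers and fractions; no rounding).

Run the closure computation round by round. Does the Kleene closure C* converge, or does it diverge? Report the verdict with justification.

D(0):
  [0, -∞, -∞, -18]
  [-5, 0, 6, -∞]
  [5, -∞, 0, -14]
  [-16, -5, -13, 0]
D(1):
  [0, -∞, -∞, -18]
  [-5, 0, 6, -23]
  [5, -∞, 0, -13]
  [-16, -5, -13, 0]
D(2):
  [0, -∞, -∞, -18]
  [-5, 0, 6, -23]
  [5, -∞, 0, -13]
  [-10, -5, 1, 0]
D(3):
  [0, -∞, -∞, -18]
  [11, 0, 6, -7]
  [5, -∞, 0, -13]
  [6, -5, 1, 0]
D(4):
  [0, -23, -17, -18]
  [11, 0, 6, -7]
  [5, -18, 0, -13]
  [6, -5, 1, 0]
Key observation: every diagonal entry stays at the unit through all rounds, so no improving cycle exists.
Answer: CONVERGES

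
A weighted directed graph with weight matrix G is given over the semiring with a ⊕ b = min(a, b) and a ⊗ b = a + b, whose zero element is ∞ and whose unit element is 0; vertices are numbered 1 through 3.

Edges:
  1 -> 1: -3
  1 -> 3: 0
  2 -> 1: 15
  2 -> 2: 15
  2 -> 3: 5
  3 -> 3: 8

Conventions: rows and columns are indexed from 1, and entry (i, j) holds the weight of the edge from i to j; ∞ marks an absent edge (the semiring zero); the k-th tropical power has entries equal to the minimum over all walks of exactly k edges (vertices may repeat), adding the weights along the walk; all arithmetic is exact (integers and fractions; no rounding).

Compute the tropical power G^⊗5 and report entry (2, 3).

G^⊗2:
  [-6, ∞, -3]
  [12, 30, 13]
  [∞, ∞, 16]
G^⊗3:
  [-9, ∞, -6]
  [9, 45, 12]
  [∞, ∞, 24]
G^⊗4:
  [-12, ∞, -9]
  [6, 60, 9]
  [∞, ∞, 32]
G^⊗5:
  [-15, ∞, -12]
  [3, 75, 6]
  [∞, ∞, 40]
Key observation: the optimum is the walk 2->1->1->1->1->3, with weight 15 + (-3) + (-3) + (-3) + 0 = 6.
Optimal value attained by: walk 2->1->1->1->1->3.
Answer: (G^⊗5)[2][3] = 6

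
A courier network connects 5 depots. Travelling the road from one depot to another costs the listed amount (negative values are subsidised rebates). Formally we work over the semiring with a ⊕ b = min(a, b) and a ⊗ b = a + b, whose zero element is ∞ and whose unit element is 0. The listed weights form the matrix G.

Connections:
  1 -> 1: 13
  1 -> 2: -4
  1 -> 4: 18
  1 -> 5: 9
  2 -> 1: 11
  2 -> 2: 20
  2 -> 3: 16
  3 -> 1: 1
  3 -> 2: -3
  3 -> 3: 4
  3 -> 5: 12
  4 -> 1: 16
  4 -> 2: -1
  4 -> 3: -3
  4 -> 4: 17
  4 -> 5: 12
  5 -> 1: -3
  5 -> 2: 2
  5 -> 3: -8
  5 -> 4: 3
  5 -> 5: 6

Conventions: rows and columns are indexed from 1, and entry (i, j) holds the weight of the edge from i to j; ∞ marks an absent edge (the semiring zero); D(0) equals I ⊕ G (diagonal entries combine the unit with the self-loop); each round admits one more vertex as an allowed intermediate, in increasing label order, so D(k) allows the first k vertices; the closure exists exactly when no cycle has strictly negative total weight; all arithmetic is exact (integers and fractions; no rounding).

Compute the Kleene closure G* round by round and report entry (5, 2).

D(0):
  [0, -4, ∞, 18, 9]
  [11, 0, 16, ∞, ∞]
  [1, -3, 0, ∞, 12]
  [16, -1, -3, 0, 12]
  [-3, 2, -8, 3, 0]
D(1):
  [0, -4, ∞, 18, 9]
  [11, 0, 16, 29, 20]
  [1, -3, 0, 19, 10]
  [16, -1, -3, 0, 12]
  [-3, -7, -8, 3, 0]
D(2):
  [0, -4, 12, 18, 9]
  [11, 0, 16, 29, 20]
  [1, -3, 0, 19, 10]
  [10, -1, -3, 0, 12]
  [-3, -7, -8, 3, 0]
D(3):
  [0, -4, 12, 18, 9]
  [11, 0, 16, 29, 20]
  [1, -3, 0, 19, 10]
  [-2, -6, -3, 0, 7]
  [-7, -11, -8, 3, 0]
D(4):
  [0, -4, 12, 18, 9]
  [11, 0, 16, 29, 20]
  [1, -3, 0, 19, 10]
  [-2, -6, -3, 0, 7]
  [-7, -11, -8, 3, 0]
D(5):
  [0, -4, 1, 12, 9]
  [11, 0, 12, 23, 20]
  [1, -3, 0, 13, 10]
  [-2, -6, -3, 0, 7]
  [-7, -11, -8, 3, 0]
Answer: G*[5][2] = -11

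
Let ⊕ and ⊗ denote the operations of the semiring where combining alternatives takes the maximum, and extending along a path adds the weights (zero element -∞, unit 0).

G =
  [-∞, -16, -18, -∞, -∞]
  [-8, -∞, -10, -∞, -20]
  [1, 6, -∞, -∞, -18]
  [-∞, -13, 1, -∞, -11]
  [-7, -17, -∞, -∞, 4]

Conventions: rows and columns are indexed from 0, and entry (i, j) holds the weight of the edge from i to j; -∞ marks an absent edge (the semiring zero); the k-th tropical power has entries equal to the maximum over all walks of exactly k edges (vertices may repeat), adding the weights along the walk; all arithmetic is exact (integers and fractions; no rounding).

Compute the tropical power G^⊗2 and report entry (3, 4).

G^⊗2:
  [-17, -12, -26, -∞, -36]
  [-9, -4, -26, -∞, -16]
  [-2, -15, -4, -∞, -14]
  [2, 7, -23, -∞, -7]
  [-3, -13, -25, -∞, 8]
Key observation: the optimum is the walk 3->4->4, with weight (-11) + 4 = -7.
Optimal value attained by: walk 3->4->4.
Answer: (G^⊗2)[3][4] = -7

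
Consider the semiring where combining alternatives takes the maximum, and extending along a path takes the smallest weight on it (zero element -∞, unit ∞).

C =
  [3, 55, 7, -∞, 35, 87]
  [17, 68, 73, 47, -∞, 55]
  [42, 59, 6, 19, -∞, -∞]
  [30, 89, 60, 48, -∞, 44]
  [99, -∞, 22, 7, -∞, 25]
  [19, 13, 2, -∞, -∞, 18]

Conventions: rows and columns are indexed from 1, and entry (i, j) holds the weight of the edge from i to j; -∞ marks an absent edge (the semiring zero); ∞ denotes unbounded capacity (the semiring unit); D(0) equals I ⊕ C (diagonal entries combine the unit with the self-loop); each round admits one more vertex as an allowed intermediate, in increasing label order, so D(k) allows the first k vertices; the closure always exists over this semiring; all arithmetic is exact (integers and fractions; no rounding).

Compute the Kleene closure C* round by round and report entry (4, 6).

D(0):
  [∞, 55, 7, -∞, 35, 87]
  [17, ∞, 73, 47, -∞, 55]
  [42, 59, ∞, 19, -∞, -∞]
  [30, 89, 60, ∞, -∞, 44]
  [99, -∞, 22, 7, ∞, 25]
  [19, 13, 2, -∞, -∞, ∞]
D(1):
  [∞, 55, 7, -∞, 35, 87]
  [17, ∞, 73, 47, 17, 55]
  [42, 59, ∞, 19, 35, 42]
  [30, 89, 60, ∞, 30, 44]
  [99, 55, 22, 7, ∞, 87]
  [19, 19, 7, -∞, 19, ∞]
D(2):
  [∞, 55, 55, 47, 35, 87]
  [17, ∞, 73, 47, 17, 55]
  [42, 59, ∞, 47, 35, 55]
  [30, 89, 73, ∞, 30, 55]
  [99, 55, 55, 47, ∞, 87]
  [19, 19, 19, 19, 19, ∞]
D(3):
  [∞, 55, 55, 47, 35, 87]
  [42, ∞, 73, 47, 35, 55]
  [42, 59, ∞, 47, 35, 55]
  [42, 89, 73, ∞, 35, 55]
  [99, 55, 55, 47, ∞, 87]
  [19, 19, 19, 19, 19, ∞]
D(4):
  [∞, 55, 55, 47, 35, 87]
  [42, ∞, 73, 47, 35, 55]
  [42, 59, ∞, 47, 35, 55]
  [42, 89, 73, ∞, 35, 55]
  [99, 55, 55, 47, ∞, 87]
  [19, 19, 19, 19, 19, ∞]
D(5):
  [∞, 55, 55, 47, 35, 87]
  [42, ∞, 73, 47, 35, 55]
  [42, 59, ∞, 47, 35, 55]
  [42, 89, 73, ∞, 35, 55]
  [99, 55, 55, 47, ∞, 87]
  [19, 19, 19, 19, 19, ∞]
D(6):
  [∞, 55, 55, 47, 35, 87]
  [42, ∞, 73, 47, 35, 55]
  [42, 59, ∞, 47, 35, 55]
  [42, 89, 73, ∞, 35, 55]
  [99, 55, 55, 47, ∞, 87]
  [19, 19, 19, 19, 19, ∞]
Answer: C*[4][6] = 55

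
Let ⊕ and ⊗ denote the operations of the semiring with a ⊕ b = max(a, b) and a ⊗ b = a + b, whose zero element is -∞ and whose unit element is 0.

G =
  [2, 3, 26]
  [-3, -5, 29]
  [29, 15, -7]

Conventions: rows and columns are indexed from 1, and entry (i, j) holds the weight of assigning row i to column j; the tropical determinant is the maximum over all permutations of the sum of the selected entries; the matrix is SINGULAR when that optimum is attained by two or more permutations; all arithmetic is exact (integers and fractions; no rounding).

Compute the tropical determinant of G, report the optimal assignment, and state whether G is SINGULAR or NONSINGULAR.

σ = (1, 2, 3): 2 + (-5) + (-7) = -10
σ = (1, 3, 2): 2 + 29 + 15 = 46
σ = (2, 1, 3): 3 + (-3) + (-7) = -7
σ = (2, 3, 1): 3 + 29 + 29 = 61
σ = (3, 1, 2): 26 + (-3) + 15 = 38
σ = (3, 2, 1): 26 + (-5) + 29 = 50
Optimal value attained by: σ = (2, 3, 1).
Answer: det⊕(G) = 61; verdict: NONSINGULAR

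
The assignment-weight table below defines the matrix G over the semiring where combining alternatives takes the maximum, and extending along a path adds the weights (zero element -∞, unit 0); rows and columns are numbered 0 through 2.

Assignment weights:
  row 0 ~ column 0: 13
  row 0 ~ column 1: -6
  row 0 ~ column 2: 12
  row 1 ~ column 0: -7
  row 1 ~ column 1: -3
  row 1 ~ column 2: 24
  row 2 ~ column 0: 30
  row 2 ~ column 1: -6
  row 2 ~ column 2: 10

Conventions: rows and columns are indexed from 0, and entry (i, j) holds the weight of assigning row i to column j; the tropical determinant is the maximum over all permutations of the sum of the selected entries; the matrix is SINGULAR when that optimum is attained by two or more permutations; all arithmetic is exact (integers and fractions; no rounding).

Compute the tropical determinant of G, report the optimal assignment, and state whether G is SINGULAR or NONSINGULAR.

σ = (0, 1, 2): 13 + (-3) + 10 = 20
σ = (0, 2, 1): 13 + 24 + (-6) = 31
σ = (1, 0, 2): (-6) + (-7) + 10 = -3
σ = (1, 2, 0): (-6) + 24 + 30 = 48
σ = (2, 0, 1): 12 + (-7) + (-6) = -1
σ = (2, 1, 0): 12 + (-3) + 30 = 39
Optimal value attained by: σ = (1, 2, 0).
Answer: det⊕(G) = 48; verdict: NONSINGULAR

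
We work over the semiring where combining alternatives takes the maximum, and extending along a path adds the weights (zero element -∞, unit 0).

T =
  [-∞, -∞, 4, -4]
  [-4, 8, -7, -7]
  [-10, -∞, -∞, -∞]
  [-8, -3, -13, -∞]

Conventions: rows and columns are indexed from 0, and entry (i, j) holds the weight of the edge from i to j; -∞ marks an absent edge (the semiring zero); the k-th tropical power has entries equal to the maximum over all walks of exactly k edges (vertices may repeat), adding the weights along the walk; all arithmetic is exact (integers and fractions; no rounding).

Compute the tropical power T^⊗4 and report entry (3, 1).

T^⊗2:
  [-6, -7, -17, -∞]
  [4, 16, 1, 1]
  [-∞, -∞, -6, -14]
  [-7, 5, -4, -10]
T^⊗3:
  [-11, 1, -2, -10]
  [12, 24, 9, 9]
  [-16, -17, -27, -∞]
  [1, 13, -2, -2]
T^⊗4:
  [-3, 9, -6, -6]
  [20, 32, 17, 17]
  [-21, -9, -12, -20]
  [9, 21, 6, 6]
Key observation: the optimum is the walk 3->1->1->1->1, with weight (-3) + 8 + 8 + 8 = 21.
Optimal value attained by: walk 3->1->1->1->1.
Answer: (T^⊗4)[3][1] = 21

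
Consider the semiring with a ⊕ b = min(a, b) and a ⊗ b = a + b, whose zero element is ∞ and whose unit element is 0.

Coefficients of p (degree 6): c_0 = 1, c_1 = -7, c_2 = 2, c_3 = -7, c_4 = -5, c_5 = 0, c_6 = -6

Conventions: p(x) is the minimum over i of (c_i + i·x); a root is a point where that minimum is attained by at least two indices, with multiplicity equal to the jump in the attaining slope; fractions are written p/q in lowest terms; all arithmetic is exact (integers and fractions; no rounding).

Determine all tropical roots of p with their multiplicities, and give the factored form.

hull edge (i=0, c=1) to (i=1, c=-7): slope -8, span 1
hull edge (i=1, c=-7) to (i=3, c=-7): slope 0, span 2
hull edge (i=3, c=-7) to (i=6, c=-6): slope 1/3, span 3
Factored form: p(x) = -6 ⊗ (x ⊕ (-1/3)) ⊗ (x ⊕ (-1/3)) ⊗ (x ⊕ (-1/3)) ⊗ (x ⊕ 0) ⊗ (x ⊕ 0) ⊗ (x ⊕ 8)
Answer: roots = -1/3 (mult 3), 0 (mult 2), 8 (mult 1)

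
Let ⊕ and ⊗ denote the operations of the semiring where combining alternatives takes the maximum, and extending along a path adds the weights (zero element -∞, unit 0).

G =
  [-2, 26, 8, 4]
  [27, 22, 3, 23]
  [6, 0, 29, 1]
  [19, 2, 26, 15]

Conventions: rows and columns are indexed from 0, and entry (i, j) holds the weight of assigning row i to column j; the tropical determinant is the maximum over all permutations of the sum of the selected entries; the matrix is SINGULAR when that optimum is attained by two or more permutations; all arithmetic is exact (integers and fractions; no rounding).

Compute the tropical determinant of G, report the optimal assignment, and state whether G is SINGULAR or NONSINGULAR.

σ = (0, 1, 2, 3): (-2) + 22 + 29 + 15 = 64
σ = (0, 1, 3, 2): (-2) + 22 + 1 + 26 = 47
σ = (0, 2, 1, 3): (-2) + 3 + 0 + 15 = 16
σ = (0, 2, 3, 1): (-2) + 3 + 1 + 2 = 4
σ = (0, 3, 1, 2): (-2) + 23 + 0 + 26 = 47
σ = (0, 3, 2, 1): (-2) + 23 + 29 + 2 = 52
σ = (1, 0, 2, 3): 26 + 27 + 29 + 15 = 97
σ = (1, 0, 3, 2): 26 + 27 + 1 + 26 = 80
σ = (1, 2, 0, 3): 26 + 3 + 6 + 15 = 50
σ = (1, 2, 3, 0): 26 + 3 + 1 + 19 = 49
σ = (1, 3, 0, 2): 26 + 23 + 6 + 26 = 81
σ = (1, 3, 2, 0): 26 + 23 + 29 + 19 = 97
σ = (2, 0, 1, 3): 8 + 27 + 0 + 15 = 50
σ = (2, 0, 3, 1): 8 + 27 + 1 + 2 = 38
σ = (2, 1, 0, 3): 8 + 22 + 6 + 15 = 51
σ = (2, 1, 3, 0): 8 + 22 + 1 + 19 = 50
σ = (2, 3, 0, 1): 8 + 23 + 6 + 2 = 39
σ = (2, 3, 1, 0): 8 + 23 + 0 + 19 = 50
σ = (3, 0, 1, 2): 4 + 27 + 0 + 26 = 57
σ = (3, 0, 2, 1): 4 + 27 + 29 + 2 = 62
σ = (3, 1, 0, 2): 4 + 22 + 6 + 26 = 58
σ = (3, 1, 2, 0): 4 + 22 + 29 + 19 = 74
σ = (3, 2, 0, 1): 4 + 3 + 6 + 2 = 15
σ = (3, 2, 1, 0): 4 + 3 + 0 + 19 = 26
Optimal value attained by: σ = (1, 0, 2, 3).
Answer: det⊕(G) = 97; verdict: SINGULAR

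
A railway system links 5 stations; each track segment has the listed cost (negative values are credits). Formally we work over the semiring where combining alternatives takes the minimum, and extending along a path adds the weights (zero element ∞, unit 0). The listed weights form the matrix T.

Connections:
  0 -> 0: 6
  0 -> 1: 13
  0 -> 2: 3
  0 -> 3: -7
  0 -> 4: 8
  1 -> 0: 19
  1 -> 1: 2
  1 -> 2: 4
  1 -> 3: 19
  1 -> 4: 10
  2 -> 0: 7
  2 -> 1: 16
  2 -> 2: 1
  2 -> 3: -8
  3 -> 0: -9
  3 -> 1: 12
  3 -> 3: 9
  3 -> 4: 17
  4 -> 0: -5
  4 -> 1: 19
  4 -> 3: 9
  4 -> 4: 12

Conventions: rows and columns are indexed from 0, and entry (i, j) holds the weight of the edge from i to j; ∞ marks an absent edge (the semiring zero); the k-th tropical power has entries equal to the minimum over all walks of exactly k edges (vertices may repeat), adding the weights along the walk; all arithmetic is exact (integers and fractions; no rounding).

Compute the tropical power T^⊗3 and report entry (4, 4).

T^⊗2:
  [-16, 5, 4, -5, 10]
  [5, 4, 5, -4, 12]
  [-17, 4, 2, -7, 9]
  [-3, 4, -6, -16, -1]
  [0, 8, -2, -12, 3]
T^⊗3:
  [-14, -3, -13, -23, -8]
  [-13, 6, 6, -3, 13]
  [-16, -4, -14, -24, -9]
  [-25, -4, -5, -14, 1]
  [-21, 0, -1, -10, 5]
Key observation: the optimum is the walk 4->0->3->4, with weight (-5) + (-7) + 17 = 5.
Optimal value attained by: walk 4->0->3->4.
Answer: (T^⊗3)[4][4] = 5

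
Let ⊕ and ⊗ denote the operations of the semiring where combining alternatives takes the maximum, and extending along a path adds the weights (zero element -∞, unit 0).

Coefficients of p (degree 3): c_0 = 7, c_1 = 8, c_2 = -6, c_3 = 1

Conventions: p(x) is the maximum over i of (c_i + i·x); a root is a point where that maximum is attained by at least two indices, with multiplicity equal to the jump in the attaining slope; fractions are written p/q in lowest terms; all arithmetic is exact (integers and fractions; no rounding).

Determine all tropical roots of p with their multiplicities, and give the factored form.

hull edge (i=0, c=7) to (i=1, c=8): slope 1, span 1
hull edge (i=1, c=8) to (i=3, c=1): slope -7/2, span 2
Factored form: p(x) = 1 ⊗ (x ⊕ (-1)) ⊗ (x ⊕ 7/2) ⊗ (x ⊕ 7/2)
Answer: roots = -1 (mult 1), 7/2 (mult 2)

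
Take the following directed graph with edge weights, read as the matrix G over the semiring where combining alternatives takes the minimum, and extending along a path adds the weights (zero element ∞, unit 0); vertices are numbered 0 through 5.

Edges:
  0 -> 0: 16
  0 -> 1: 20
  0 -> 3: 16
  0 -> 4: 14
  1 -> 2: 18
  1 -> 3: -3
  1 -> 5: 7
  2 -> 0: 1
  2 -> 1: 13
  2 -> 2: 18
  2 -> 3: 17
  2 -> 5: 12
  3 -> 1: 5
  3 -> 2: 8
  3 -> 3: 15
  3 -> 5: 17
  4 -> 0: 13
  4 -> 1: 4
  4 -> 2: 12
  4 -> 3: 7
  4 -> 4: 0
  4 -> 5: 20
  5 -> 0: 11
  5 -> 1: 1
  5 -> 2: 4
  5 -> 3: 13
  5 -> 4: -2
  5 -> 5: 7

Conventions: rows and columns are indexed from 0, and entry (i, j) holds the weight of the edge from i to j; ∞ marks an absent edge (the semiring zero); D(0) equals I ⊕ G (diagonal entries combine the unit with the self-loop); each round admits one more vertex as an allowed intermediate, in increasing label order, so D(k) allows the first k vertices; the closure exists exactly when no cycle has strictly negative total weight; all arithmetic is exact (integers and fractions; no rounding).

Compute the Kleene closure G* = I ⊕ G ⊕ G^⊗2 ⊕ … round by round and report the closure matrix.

D(0):
  [0, 20, ∞, 16, 14, ∞]
  [∞, 0, 18, -3, ∞, 7]
  [1, 13, 0, 17, ∞, 12]
  [∞, 5, 8, 0, ∞, 17]
  [13, 4, 12, 7, 0, 20]
  [11, 1, 4, 13, -2, 0]
D(1):
  [0, 20, ∞, 16, 14, ∞]
  [∞, 0, 18, -3, ∞, 7]
  [1, 13, 0, 17, 15, 12]
  [∞, 5, 8, 0, ∞, 17]
  [13, 4, 12, 7, 0, 20]
  [11, 1, 4, 13, -2, 0]
D(2):
  [0, 20, 38, 16, 14, 27]
  [∞, 0, 18, -3, ∞, 7]
  [1, 13, 0, 10, 15, 12]
  [∞, 5, 8, 0, ∞, 12]
  [13, 4, 12, 1, 0, 11]
  [11, 1, 4, -2, -2, 0]
D(3):
  [0, 20, 38, 16, 14, 27]
  [19, 0, 18, -3, 33, 7]
  [1, 13, 0, 10, 15, 12]
  [9, 5, 8, 0, 23, 12]
  [13, 4, 12, 1, 0, 11]
  [5, 1, 4, -2, -2, 0]
D(4):
  [0, 20, 24, 16, 14, 27]
  [6, 0, 5, -3, 20, 7]
  [1, 13, 0, 10, 15, 12]
  [9, 5, 8, 0, 23, 12]
  [10, 4, 9, 1, 0, 11]
  [5, 1, 4, -2, -2, 0]
D(5):
  [0, 18, 23, 15, 14, 25]
  [6, 0, 5, -3, 20, 7]
  [1, 13, 0, 10, 15, 12]
  [9, 5, 8, 0, 23, 12]
  [10, 4, 9, 1, 0, 11]
  [5, 1, 4, -2, -2, 0]
D(6):
  [0, 18, 23, 15, 14, 25]
  [6, 0, 5, -3, 5, 7]
  [1, 13, 0, 10, 10, 12]
  [9, 5, 8, 0, 10, 12]
  [10, 4, 9, 1, 0, 11]
  [5, 1, 4, -2, -2, 0]
Answer: G* = [[0, 18, 23, 15, 14, 25], [6, 0, 5, -3, 5, 7], [1, 13, 0, 10, 10, 12], [9, 5, 8, 0, 10, 12], [10, 4, 9, 1, 0, 11], [5, 1, 4, -2, -2, 0]]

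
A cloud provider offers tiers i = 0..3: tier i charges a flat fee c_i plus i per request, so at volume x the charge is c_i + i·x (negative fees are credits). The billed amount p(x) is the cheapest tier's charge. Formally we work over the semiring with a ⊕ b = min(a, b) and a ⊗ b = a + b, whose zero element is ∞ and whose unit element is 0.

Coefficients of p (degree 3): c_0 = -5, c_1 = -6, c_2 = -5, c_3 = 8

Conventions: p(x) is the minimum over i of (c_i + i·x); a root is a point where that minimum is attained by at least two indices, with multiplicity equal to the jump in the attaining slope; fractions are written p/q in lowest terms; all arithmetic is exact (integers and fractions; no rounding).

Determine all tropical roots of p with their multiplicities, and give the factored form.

hull edge (i=0, c=-5) to (i=1, c=-6): slope -1, span 1
hull edge (i=1, c=-6) to (i=2, c=-5): slope 1, span 1
hull edge (i=2, c=-5) to (i=3, c=8): slope 13, span 1
Factored form: p(x) = 8 ⊗ (x ⊕ (-13)) ⊗ (x ⊕ (-1)) ⊗ (x ⊕ 1)
Answer: roots = -13 (mult 1), -1 (mult 1), 1 (mult 1)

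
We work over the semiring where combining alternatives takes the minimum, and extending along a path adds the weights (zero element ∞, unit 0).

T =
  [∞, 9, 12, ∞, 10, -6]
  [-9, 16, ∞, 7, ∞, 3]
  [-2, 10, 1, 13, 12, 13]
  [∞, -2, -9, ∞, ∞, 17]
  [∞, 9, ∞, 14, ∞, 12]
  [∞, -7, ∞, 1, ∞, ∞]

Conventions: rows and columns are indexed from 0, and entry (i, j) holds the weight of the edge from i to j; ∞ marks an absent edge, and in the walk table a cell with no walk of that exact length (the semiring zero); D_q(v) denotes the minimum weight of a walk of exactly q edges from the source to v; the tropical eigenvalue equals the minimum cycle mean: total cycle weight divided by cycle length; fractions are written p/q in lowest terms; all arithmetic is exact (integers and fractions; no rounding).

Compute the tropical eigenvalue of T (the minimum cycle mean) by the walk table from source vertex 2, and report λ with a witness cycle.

q=0: [∞, ∞, 0, ∞, ∞, ∞]
q=1: [-2, 10, 1, 13, 12, 13]
q=2: [-1, 6, 2, 14, 8, -8]
q=3: [-3, -15, 3, -7, 9, -7]
q=4: [-24, -14, -16, -8, 7, -12]
q=5: [-23, -19, -17, -11, -14, -30]
q=6: [-28, -37, -20, -29, -13, -29]
Optimal cycle mean attained by: cycle 0->5->1->0, total (-6) + (-7) + (-9), length 3.
Answer: λ = -22/3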